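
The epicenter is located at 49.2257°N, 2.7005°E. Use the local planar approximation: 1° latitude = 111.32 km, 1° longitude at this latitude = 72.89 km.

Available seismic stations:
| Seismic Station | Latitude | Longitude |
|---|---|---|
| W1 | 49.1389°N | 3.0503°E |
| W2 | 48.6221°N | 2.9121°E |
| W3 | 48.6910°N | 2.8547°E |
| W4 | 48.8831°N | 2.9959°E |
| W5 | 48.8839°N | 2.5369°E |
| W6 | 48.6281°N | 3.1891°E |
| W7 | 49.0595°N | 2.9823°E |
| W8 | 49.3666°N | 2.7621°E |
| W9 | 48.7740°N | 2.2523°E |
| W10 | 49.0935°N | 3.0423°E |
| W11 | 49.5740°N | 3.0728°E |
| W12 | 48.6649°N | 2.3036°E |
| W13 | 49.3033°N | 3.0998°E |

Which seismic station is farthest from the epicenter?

W6

Distances from 49.2257°N, 2.7005°E:
W1: √((-0.0868·111.32)² + (0.3498·72.89)²) = √(93.365375 + 650.093031) = 27.2664 km
W2: √((-0.6036·111.32)² + (0.2116·72.89)²) = √(4514.865921 + 237.885093) = 68.9402 km
W3: √((-0.5347·111.32)² + (0.1542·72.89)²) = √(3542.964196 + 126.329462) = 60.5747 km
W4: √((-0.3426·111.32)² + (0.2954·72.89)²) = √(1454.524740 + 463.614363) = 43.7966 km
W5: √((-0.3418·111.32)² + (-0.1636·72.89)²) = √(1447.739794 + 142.200950) = 39.8741 km
W6: √((-0.5976·111.32)² + (0.4886·72.89)²) = √(4425.553273 + 1268.360842) = 75.4580 km
W7: √((-0.1662·111.32)² + (0.2818·72.89)²) = √(342.301210 + 421.908114) = 27.6443 km
W8: √((0.1409·111.32)² + (0.0616·72.89)²) = √(246.018849 + 20.160316) = 16.3150 km
W9: √((-0.4517·111.32)² + (-0.4482·72.89)²) = √(2528.404627 + 1067.283032) = 59.9641 km
W10: √((-0.1322·111.32)² + (0.3418·72.89)²) = √(216.575490 + 620.697530) = 28.9357 km
W11: √((0.3483·111.32)² + (0.3723·72.89)²) = √(1503.326608 + 736.413892) = 47.3259 km
W12: √((-0.5608·111.32)² + (-0.3969·72.89)²) = √(3897.287147 + 836.947272) = 68.8058 km
W13: √((0.0776·111.32)² + (0.3993·72.89)²) = √(74.622507 + 847.099686) = 30.3599 km
Maximum: W6 at 75.4580 km.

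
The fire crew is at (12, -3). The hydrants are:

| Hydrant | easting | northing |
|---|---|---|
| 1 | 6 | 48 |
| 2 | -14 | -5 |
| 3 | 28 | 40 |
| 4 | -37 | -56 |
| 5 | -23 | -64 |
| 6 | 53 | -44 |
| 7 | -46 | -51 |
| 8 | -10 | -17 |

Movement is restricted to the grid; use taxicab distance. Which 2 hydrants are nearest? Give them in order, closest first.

2, 8

Distances from (12, -3):
1: 57
2: 28
3: 59
4: 102
5: 96
6: 82
7: 106
8: 36
Sorted: 2 (28) < 8 (36) < 1 (57) < 3 (59) < …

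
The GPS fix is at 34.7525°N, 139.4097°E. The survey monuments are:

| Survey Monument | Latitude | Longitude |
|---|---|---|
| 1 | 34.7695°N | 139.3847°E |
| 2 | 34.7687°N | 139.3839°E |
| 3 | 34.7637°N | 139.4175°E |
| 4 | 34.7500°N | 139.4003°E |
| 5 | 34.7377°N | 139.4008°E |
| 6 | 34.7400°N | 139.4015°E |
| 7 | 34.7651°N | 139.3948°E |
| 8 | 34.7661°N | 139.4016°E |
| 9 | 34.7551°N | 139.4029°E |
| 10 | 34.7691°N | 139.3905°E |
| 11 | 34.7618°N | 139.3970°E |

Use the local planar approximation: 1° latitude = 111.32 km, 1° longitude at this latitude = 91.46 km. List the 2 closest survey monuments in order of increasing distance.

Distances from 34.7525°N, 139.4097°E:
1: 2.9681 km
2: 2.9699 km
3: 1.4365 km
4: 0.9036 km
5: 1.8377 km
6: 1.5807 km
7: 1.9556 km
8: 1.6855 km
9: 0.6860 km
10: 2.5492 km
11: 1.5559 km
Sorted: 9 (0.6860 km) < 4 (0.9036 km) < 3 (1.4365 km) < 11 (1.5559 km) < …

9, 4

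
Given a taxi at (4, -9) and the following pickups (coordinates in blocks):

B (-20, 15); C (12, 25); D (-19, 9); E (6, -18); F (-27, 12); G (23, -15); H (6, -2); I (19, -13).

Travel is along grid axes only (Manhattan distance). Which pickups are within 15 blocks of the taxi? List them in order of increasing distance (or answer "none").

H, E

Distances from (4, -9):
B: |-24| + |24| = 24 + 24 = 48 blocks
C: |8| + |34| = 8 + 34 = 42 blocks
D: |-23| + |18| = 23 + 18 = 41 blocks
E: |2| + |-9| = 2 + 9 = 11 blocks
F: |-31| + |21| = 31 + 21 = 52 blocks
G: |19| + |-6| = 19 + 6 = 25 blocks
H: |2| + |7| = 2 + 7 = 9 blocks
I: |15| + |-4| = 15 + 4 = 19 blocks
Threshold 15 blocks: H (9 blocks), E (11 blocks) are within range.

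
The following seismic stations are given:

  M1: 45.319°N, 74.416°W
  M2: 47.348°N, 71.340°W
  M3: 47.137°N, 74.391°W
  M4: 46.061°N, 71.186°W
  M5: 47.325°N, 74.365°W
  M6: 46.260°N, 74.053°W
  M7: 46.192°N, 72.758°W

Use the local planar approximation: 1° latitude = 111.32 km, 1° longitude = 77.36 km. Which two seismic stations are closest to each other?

M3 and M5

Pairwise distances:
M3–M5: √((0.188·111.32)² + (0.026·77.36)²) = √(437.98788 + 4.04557) = 21.025 km
M6–M7: √((-0.068·111.32)² + (1.295·77.36)²) = √(57.30127 + 10036.27283) = 100.467 km
M3–M6: √((-0.877·111.32)² + (0.338·77.36)²) = √(9531.15609 + 683.70117) = 101.069 km
M1–M6: √((0.941·111.32)² + (0.363·77.36)²) = √(10973.00664 + 788.58075) = 108.451 km
M5–M6: √((-1.065·111.32)² + (0.312·77.36)²) = √(14055.47771 + 582.56194) = 120.988 km
M4–M7: √((0.131·111.32)² + (-1.572·77.36)²) = √(212.66156 + 14788.97264) = 122.481 km
M2–M4: √((-1.287·111.32)² + (0.154·77.36)²) = √(20525.96051 + 141.93005) = 143.763 km
M1–M7: √((0.873·111.32)² + (1.658·77.36)²) = √(9444.41110 + 16451.36639) = 160.922 km
M3–M7: √((-0.945·111.32)² + (1.633·77.36)²) = √(11066.49297 + 15958.98592) = 164.394 km
M2–M7: √((-1.156·111.32)² + (-1.418·77.36)²) = √(16560.06601 + 12033.31772) = 169.096 km
M5–M7: √((-1.133·111.32)² + (1.607·77.36)²) = √(15907.65689 + 15454.84578) = 177.095 km
M1–M3: √((1.818·111.32)² + (0.025·77.36)²) = √(40957.56726 + 3.74036) = 202.389 km
M4–M6: √((0.199·111.32)² + (-2.867·77.36)²) = √(490.74123 + 49191.30091) = 222.895 km
M1–M5: √((2.006·111.32)² + (0.051·77.36)²) = √(49866.42713 + 15.56587) = 223.343 km
M2–M5: √((-0.023·111.32)² + (-3.025·77.36)²) = √(6.55544 + 54762.55220) = 234.028 km
M2–M3: √((-0.211·111.32)² + (-3.051·77.36)²) = √(551.71057 + 55707.97056) = 237.191 km
M2–M6: √((-1.088·111.32)² + (-2.713·77.36)²) = √(14669.12421 + 44048.64056) = 242.317 km
M1–M4: √((0.742·111.32)² + (3.230·77.36)²) = √(6822.66749 + 62436.41618) = 263.171 km
M3–M4: √((-1.076·111.32)² + (3.205·77.36)²) = √(14347.32506 + 61473.64855) = 275.356 km
M4–M5: √((1.264·111.32)² + (-3.179·77.36)²) = √(19798.87634 + 60480.30574) = 283.336 km
M1–M2: √((2.029·111.32)² + (3.076·77.36)²) = √(51016.47991 + 56624.65701) = 328.087 km
Closest pair: M3–M5 at 21.025 km.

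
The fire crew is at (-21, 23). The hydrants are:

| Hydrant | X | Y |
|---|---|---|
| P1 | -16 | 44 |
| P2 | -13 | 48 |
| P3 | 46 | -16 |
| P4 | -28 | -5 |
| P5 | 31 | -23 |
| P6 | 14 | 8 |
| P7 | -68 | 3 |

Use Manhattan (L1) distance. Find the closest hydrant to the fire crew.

P1

Distances from (-21, 23):
P1: |5| + |21| = 5 + 21 = 26
P2: |8| + |25| = 8 + 25 = 33
P3: |67| + |-39| = 67 + 39 = 106
P4: |-7| + |-28| = 7 + 28 = 35
P5: |52| + |-46| = 52 + 46 = 98
P6: |35| + |-15| = 35 + 15 = 50
P7: |-47| + |-20| = 47 + 20 = 67
Minimum: P1 at 26.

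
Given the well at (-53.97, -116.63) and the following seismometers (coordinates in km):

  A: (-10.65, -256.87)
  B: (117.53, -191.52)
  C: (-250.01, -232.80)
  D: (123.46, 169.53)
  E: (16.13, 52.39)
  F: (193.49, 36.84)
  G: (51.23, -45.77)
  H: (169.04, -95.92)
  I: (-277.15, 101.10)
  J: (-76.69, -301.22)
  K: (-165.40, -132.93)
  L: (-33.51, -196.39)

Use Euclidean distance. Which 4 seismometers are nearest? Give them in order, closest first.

L, K, G, A

Distances from (-53.97, -116.63):
A: 146.78 km
B: 187.14 km
C: 227.88 km
D: 336.70 km
E: 182.98 km
F: 291.19 km
G: 126.84 km
H: 223.97 km
I: 311.79 km
J: 185.98 km
K: 112.62 km
L: 82.34 km
Sorted: L (82.34 km) < K (112.62 km) < G (126.84 km) < A (146.78 km) < E (182.98 km) < J (185.98 km) < …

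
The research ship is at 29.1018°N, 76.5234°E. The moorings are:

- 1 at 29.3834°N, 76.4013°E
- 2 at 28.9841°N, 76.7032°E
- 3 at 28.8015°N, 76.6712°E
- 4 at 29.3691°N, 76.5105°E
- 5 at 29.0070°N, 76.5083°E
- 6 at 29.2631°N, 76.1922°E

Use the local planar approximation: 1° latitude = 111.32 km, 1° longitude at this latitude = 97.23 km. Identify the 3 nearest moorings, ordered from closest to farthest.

Distances from 29.1018°N, 76.5234°E:
1: 33.5204 km
2: 21.8470 km
3: 36.3873 km
4: 29.7823 km
5: 10.6548 km
6: 36.8703 km
Sorted: 5 (10.6548 km) < 2 (21.8470 km) < 4 (29.7823 km) < 1 (33.5204 km) < 3 (36.3873 km) < …

5, 2, 4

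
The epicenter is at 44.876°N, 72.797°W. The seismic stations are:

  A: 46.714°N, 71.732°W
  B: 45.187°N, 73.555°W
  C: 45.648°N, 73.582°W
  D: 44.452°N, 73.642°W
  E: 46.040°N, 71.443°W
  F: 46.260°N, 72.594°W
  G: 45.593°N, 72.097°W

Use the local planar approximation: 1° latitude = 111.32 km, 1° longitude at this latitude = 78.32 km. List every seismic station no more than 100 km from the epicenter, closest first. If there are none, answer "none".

Distances from 44.876°N, 72.797°W:
A: √((1.838·111.32)² + (1.065·78.32)²) = √(41863.68071 + 6957.36156) = 220.955 km
B: √((0.311·111.32)² + (-0.758·78.32)²) = √(1198.58041 + 3524.38845) = 68.724 km
C: √((0.772·111.32)² + (-0.785·78.32)²) = √(7385.51860 + 3779.93795) = 105.667 km
D: √((-0.424·111.32)² + (-0.845·78.32)²) = √(2227.80979 + 4379.84534) = 81.287 km
E: √((1.164·111.32)² + (1.354·78.32)²) = √(16790.06417 + 11245.60141) = 167.439 km
F: √((1.384·111.32)² + (0.203·78.32)²) = √(23736.60351 + 252.77693) = 154.885 km
G: √((0.717·111.32)² + (0.700·78.32)²) = √(6370.66409 + 3005.67098) = 96.831 km
Threshold 100 km: B (68.724 km), D (81.287 km), G (96.831 km) are within range.

B, D, G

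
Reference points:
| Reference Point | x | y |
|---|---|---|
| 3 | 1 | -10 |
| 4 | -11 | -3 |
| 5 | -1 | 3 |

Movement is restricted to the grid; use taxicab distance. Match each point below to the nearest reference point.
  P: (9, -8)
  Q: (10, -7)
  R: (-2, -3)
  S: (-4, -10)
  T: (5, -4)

P→3; Q→3; R→5; S→3; T→3

P at (9, -8):
  3: 10
  4: 25
  5: 21
  → nearest: 3 (10)
Q at (10, -7):
  3: 12
  4: 25
  5: 21
  → nearest: 3 (12)
R at (-2, -3):
  3: 10
  4: 9
  5: 7
  → nearest: 5 (7)
S at (-4, -10):
  3: 5
  4: 14
  5: 16
  → nearest: 3 (5)
T at (5, -4):
  3: 10
  4: 17
  5: 13
  → nearest: 3 (10)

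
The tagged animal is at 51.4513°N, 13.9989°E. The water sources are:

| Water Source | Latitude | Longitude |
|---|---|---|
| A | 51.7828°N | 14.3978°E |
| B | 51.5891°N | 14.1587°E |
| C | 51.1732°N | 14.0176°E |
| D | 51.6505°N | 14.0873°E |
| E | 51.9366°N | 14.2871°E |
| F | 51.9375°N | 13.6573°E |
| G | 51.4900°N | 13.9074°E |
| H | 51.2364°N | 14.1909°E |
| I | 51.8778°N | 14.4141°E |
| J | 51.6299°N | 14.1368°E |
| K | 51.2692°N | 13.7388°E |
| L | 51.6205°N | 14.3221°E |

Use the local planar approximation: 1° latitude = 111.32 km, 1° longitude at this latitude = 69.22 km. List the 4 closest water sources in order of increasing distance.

G, B, J, D

Distances from 51.4513°N, 13.9989°E:
A: √((0.3315·111.32)² + (0.3989·69.22)²) = √(1361.800411 + 762.414702) = 46.0892 km
B: √((0.1378·111.32)² + (0.1598·69.22)²) = √(235.312409 + 122.353597) = 18.9121 km
C: √((-0.2781·111.32)² + (0.0187·69.22)²) = √(958.403460 + 1.675508) = 30.9851 km
D: √((0.1992·111.32)² + (0.0884·69.22)²) = √(491.728141 + 37.442748) = 23.0037 km
E: √((0.4853·111.32)² + (0.2882·69.22)²) = √(2918.548925 + 397.970740) = 57.5892 km
F: √((0.4862·111.32)² + (-0.3416·69.22)²) = √(2929.383994 + 559.112129) = 59.0635 km
G: √((0.0387·111.32)² + (-0.0915·69.22)²) = √(18.559588 + 40.114869) = 7.6599 km
H: √((-0.2149·111.32)² + (0.1920·69.22)²) = √(572.294044 + 176.630479) = 27.3665 km
I: √((0.4265·111.32)² + (0.4152·69.22)²) = √(2254.158585 + 825.995877) = 55.4991 km
J: √((0.1786·111.32)² + (0.1379·69.22)²) = √(395.284063 + 91.115387) = 22.0545 km
K: √((-0.1821·111.32)² + (-0.2601·69.22)²) = √(410.928523 + 324.148409) = 27.1123 km
L: √((0.1692·111.32)² + (0.3232·69.22)²) = √(354.770184 + 500.502089) = 29.2450 km
Sorted: G (7.6599 km) < B (18.9121 km) < J (22.0545 km) < D (23.0037 km) < K (27.1123 km) < H (27.3665 km) < …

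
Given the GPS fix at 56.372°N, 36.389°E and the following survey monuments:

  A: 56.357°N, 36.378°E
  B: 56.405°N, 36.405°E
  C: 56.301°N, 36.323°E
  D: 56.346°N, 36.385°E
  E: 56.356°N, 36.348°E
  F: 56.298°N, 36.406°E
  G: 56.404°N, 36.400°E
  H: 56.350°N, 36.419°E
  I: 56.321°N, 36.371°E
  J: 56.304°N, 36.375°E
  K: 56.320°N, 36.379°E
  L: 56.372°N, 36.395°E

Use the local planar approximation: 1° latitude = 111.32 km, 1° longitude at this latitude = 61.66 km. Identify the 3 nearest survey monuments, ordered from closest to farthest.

L, A, D

Distances from 56.372°N, 36.389°E:
A: √((-0.015·111.32)² + (-0.011·61.66)²) = √(2.78823 + 0.46004) = 1.802 km
B: √((0.033·111.32)² + (0.016·61.66)²) = √(13.49504 + 0.97330) = 3.804 km
C: √((-0.071·111.32)² + (-0.066·61.66)²) = √(62.46879 + 16.56132) = 8.890 km
D: √((-0.026·111.32)² + (-0.004·61.66)²) = √(8.37709 + 0.06083) = 2.905 km
E: √((-0.016·111.32)² + (-0.041·61.66)²) = √(3.17239 + 6.39109) = 3.092 km
F: √((-0.074·111.32)² + (0.017·61.66)²) = √(67.85937 + 1.09877) = 8.304 km
G: √((0.032·111.32)² + (0.011·61.66)²) = √(12.68955 + 0.46004) = 3.626 km
H: √((-0.022·111.32)² + (0.030·61.66)²) = √(5.99780 + 3.42176) = 3.069 km
I: √((-0.051·111.32)² + (-0.018·61.66)²) = √(32.23196 + 1.23183) = 5.785 km
J: √((-0.068·111.32)² + (-0.014·61.66)²) = √(57.30127 + 0.74518) = 7.619 km
K: √((-0.052·111.32)² + (-0.010·61.66)²) = √(33.50835 + 0.38020) = 5.821 km
L: √((0.000·111.32)² + (0.006·61.66)²) = √(0.00000 + 0.13687) = 0.370 km
Sorted: L (0.370 km) < A (1.802 km) < D (2.905 km) < H (3.069 km) < E (3.092 km) < …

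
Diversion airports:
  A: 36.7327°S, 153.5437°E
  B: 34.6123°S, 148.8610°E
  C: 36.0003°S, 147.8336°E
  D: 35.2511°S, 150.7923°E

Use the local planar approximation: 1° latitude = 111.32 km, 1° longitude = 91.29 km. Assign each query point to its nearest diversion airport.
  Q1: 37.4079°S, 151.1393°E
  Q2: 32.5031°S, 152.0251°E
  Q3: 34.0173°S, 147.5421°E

Q1 at 37.4079°S, 151.1393°E:
  A: √((0.6752·111.32)² + (2.4044·91.29)²) = √(5649.516255 + 48179.229769) = 232.0102 km
  B: √((2.7956·111.32)² + (-2.2783·91.29)²) = √(96849.293939 + 43258.179108) = 374.3093 km
  C: √((1.4076·111.32)² + (-3.3057·91.29)²) = √(24553.019664 + 91069.570784) = 340.0332 km
  D: √((2.1568·111.32)² + (-0.3470·91.29)²) = √(57645.597500 + 1003.472242) = 242.1757 km
  → nearest: A (232.0102 km)
Q2 at 32.5031°S, 152.0251°E:
  A: √((-4.2296·111.32)² + (1.5186·91.29)²) = √(221689.431722 + 19219.107025) = 490.8243 km
  B: √((-2.1092·111.32)² + (-3.1641·91.29)²) = √(55129.229237 + 83434.720536) = 372.2418 km
  C: √((-3.4972·111.32)² + (-4.1915·91.29)²) = √(151560.955563 + 146414.926949) = 545.8717 km
  D: √((-2.7480·111.32)² + (-1.2328·91.29)²) = √(93579.312902 + 12665.771990) = 325.9526 km
  → nearest: D (325.9526 km)
Q3 at 34.0173°S, 147.5421°E:
  A: √((-2.7154·111.32)² + (6.0016·91.29)²) = √(91372.187578 + 300179.139125) = 625.7406 km
  B: √((-0.5950·111.32)² + (1.3189·91.29)²) = √(4387.128213 + 14496.733350) = 137.4186 km
  C: √((-1.9830·111.32)² + (0.2915·91.29)²) = √(48729.485246 + 708.147184) = 222.3457 km
  D: √((-1.2338·111.32)² + (3.2502·91.29)²) = √(18864.092927 + 88037.273913) = 326.9577 km
  → nearest: B (137.4186 km)

Q1→A; Q2→D; Q3→B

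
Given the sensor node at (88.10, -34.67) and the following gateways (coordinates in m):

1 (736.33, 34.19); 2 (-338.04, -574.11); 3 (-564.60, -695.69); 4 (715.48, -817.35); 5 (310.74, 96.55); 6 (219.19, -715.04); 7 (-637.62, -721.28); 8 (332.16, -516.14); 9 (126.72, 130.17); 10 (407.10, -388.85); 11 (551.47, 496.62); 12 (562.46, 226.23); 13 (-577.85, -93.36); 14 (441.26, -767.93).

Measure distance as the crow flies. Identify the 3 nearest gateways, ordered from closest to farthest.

9, 5, 10

Distances from (88.10, -34.67):
1: 651.88 m
2: 687.45 m
3: 928.96 m
4: 1003.09 m
5: 258.43 m
6: 692.88 m
7: 999.05 m
8: 539.80 m
9: 169.30 m
10: 476.66 m
11: 704.97 m
12: 541.37 m
13: 668.53 m
14: 813.87 m
Sorted: 9 (169.30 m) < 5 (258.43 m) < 10 (476.66 m) < 8 (539.80 m) < 12 (541.37 m) < …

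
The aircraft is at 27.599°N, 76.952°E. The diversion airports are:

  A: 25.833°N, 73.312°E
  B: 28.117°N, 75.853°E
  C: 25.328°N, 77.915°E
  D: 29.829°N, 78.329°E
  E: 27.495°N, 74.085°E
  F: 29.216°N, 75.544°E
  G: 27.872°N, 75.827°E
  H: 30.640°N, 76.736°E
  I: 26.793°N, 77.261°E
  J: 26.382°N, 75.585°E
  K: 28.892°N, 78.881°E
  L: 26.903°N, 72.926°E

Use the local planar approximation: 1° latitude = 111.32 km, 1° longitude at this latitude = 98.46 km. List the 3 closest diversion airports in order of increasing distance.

Distances from 27.599°N, 76.952°E:
A: √((-1.766·111.32)² + (-3.640·98.46)²) = √(38648.06846 + 128446.54595) = 408.772 km
B: √((0.518·111.32)² + (-1.099·98.46)²) = √(3325.10922 + 11708.87171) = 122.613 km
C: √((-2.271·111.32)² + (0.963·98.46)²) = √(63911.74329 + 8990.25970) = 270.004 km
D: √((2.230·111.32)² + (1.377·98.46)²) = √(61624.88494 + 18381.77913) = 282.854 km
E: √((-0.104·111.32)² + (-2.867·98.46)²) = √(134.03341 + 79684.71960) = 282.522 km
F: √((1.617·111.32)² + (-1.408·98.46)²) = √(32401.59842 + 19218.74270) = 227.201 km
G: √((0.273·111.32)² + (-1.125·98.46)²) = √(923.57398 + 12269.43906) = 114.861 km
H: √((3.041·111.32)² + (-0.216·98.46)²) = √(114598.57982 + 452.30060) = 339.192 km
I: √((-0.806·111.32)² + (0.309·98.46)²) = √(8050.38182 + 925.62829) = 94.742 km
J: √((-1.217·111.32)² + (-1.367·98.46)²) = √(18353.86580 + 18115.76557) = 190.970 km
K: √((1.293·111.32)² + (1.929·98.46)²) = √(20717.79088 + 36073.15419) = 238.309 km
L: √((-0.696·111.32)² + (-4.026·98.46)²) = √(6002.95205 + 157132.92829) = 403.901 km
Sorted: I (94.742 km) < G (114.861 km) < B (122.613 km) < J (190.970 km) < F (227.201 km) < …

I, G, B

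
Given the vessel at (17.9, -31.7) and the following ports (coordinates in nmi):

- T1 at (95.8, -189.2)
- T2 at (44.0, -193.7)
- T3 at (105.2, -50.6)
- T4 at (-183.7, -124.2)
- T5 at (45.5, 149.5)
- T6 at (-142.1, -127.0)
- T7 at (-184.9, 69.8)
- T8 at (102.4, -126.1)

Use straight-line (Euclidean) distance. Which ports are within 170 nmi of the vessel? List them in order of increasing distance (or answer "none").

T3, T8, T2

Distances from (17.9, -31.7):
T1: √((77.9)² + (-157.5)²) = √(6068.410 + 24806.250) = 175.7 nmi
T2: √((26.1)² + (-162.0)²) = √(681.210 + 26244.000) = 164.1 nmi
T3: √((87.3)² + (-18.9)²) = √(7621.290 + 357.210) = 89.3 nmi
T4: √((-201.6)² + (-92.5)²) = √(40642.560 + 8556.250) = 221.8 nmi
T5: √((27.6)² + (181.2)²) = √(761.760 + 32833.440) = 183.3 nmi
T6: √((-160.0)² + (-95.3)²) = √(25600.000 + 9082.090) = 186.2 nmi
T7: √((-202.8)² + (101.5)²) = √(41127.840 + 10302.250) = 226.8 nmi
T8: √((84.5)² + (-94.4)²) = √(7140.250 + 8911.360) = 126.7 nmi
Threshold 170 nmi: T3 (89.3 nmi), T8 (126.7 nmi), T2 (164.1 nmi) are within range.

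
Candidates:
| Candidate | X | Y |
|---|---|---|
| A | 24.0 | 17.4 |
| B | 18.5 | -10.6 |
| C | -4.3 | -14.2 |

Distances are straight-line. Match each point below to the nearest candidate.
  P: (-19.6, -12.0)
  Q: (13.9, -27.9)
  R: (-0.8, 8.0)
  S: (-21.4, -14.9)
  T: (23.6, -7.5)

P→C; Q→B; R→C; S→C; T→B

P at (-19.6, -12.0):
  A: √((43.6)² + (29.4)²) = √(1900.960 + 864.360) = 52.6
  B: √((38.1)² + (1.4)²) = √(1451.610 + 1.960) = 38.1
  C: √((15.3)² + (-2.2)²) = √(234.090 + 4.840) = 15.5
  → nearest: C (15.5)
Q at (13.9, -27.9):
  A: √((10.1)² + (45.3)²) = √(102.010 + 2052.090) = 46.4
  B: √((4.6)² + (17.3)²) = √(21.160 + 299.290) = 17.9
  C: √((-18.2)² + (13.7)²) = √(331.240 + 187.690) = 22.8
  → nearest: B (17.9)
R at (-0.8, 8.0):
  A: √((24.8)² + (9.4)²) = √(615.040 + 88.360) = 26.5
  B: √((19.3)² + (-18.6)²) = √(372.490 + 345.960) = 26.8
  C: √((-3.5)² + (-22.2)²) = √(12.250 + 492.840) = 22.5
  → nearest: C (22.5)
S at (-21.4, -14.9):
  A: √((45.4)² + (32.3)²) = √(2061.160 + 1043.290) = 55.7
  B: √((39.9)² + (4.3)²) = √(1592.010 + 18.490) = 40.1
  C: √((17.1)² + (0.7)²) = √(292.410 + 0.490) = 17.1
  → nearest: C (17.1)
T at (23.6, -7.5):
  A: √((0.4)² + (24.9)²) = √(0.160 + 620.010) = 24.9
  B: √((-5.1)² + (-3.1)²) = √(26.010 + 9.610) = 6.0
  C: √((-27.9)² + (-6.7)²) = √(778.410 + 44.890) = 28.7
  → nearest: B (6.0)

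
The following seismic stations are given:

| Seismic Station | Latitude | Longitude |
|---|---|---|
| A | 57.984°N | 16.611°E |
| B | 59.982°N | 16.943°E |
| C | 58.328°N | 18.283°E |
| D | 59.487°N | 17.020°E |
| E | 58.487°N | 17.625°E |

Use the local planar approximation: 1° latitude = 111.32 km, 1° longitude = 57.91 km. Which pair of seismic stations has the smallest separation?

Pairwise distances:
A–B: 223.247 km
A–C: 104.123 km
A–D: 168.982 km
A–E: 81.138 km
B–C: 199.808 km
B–D: 55.284 km
B–E: 171.046 km
C–D: 148.309 km
C–E: 42.015 km
D–E: 116.703 km
Closest pair: C–E at 42.015 km.

C and E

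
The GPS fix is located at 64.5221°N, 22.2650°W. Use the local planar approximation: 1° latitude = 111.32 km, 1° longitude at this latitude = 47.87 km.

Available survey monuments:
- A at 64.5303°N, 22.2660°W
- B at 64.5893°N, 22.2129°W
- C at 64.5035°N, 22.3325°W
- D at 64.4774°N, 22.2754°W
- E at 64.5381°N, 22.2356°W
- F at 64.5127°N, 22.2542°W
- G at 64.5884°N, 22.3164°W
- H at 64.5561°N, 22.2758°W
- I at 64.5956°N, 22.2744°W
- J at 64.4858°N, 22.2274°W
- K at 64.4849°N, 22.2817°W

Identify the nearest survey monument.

A

Distances from 64.5221°N, 22.2650°W:
A: 0.9141 km
B: 7.8855 km
C: 3.8377 km
D: 5.0008 km
E: 2.2700 km
F: 1.1672 km
G: 7.7799 km
H: 3.8200 km
I: 8.1944 km
J: 4.4237 km
K: 4.2176 km
Minimum: A at 0.9141 km.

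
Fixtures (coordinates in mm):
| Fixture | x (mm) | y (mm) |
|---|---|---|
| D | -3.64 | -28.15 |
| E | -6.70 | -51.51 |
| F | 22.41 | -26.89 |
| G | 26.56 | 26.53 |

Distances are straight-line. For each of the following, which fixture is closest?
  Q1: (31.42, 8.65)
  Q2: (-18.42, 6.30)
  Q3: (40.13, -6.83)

Q1 at (31.42, 8.65):
  D: 50.83 mm
  E: 71.22 mm
  F: 36.66 mm
  G: 18.53 mm
  → nearest: G (18.53 mm)
Q2 at (-18.42, 6.30):
  D: 37.49 mm
  E: 58.99 mm
  F: 52.62 mm
  G: 49.32 mm
  → nearest: D (37.49 mm)
Q3 at (40.13, -6.83):
  D: 48.69 mm
  E: 64.73 mm
  F: 26.77 mm
  G: 36.01 mm
  → nearest: F (26.77 mm)

Q1→G; Q2→D; Q3→F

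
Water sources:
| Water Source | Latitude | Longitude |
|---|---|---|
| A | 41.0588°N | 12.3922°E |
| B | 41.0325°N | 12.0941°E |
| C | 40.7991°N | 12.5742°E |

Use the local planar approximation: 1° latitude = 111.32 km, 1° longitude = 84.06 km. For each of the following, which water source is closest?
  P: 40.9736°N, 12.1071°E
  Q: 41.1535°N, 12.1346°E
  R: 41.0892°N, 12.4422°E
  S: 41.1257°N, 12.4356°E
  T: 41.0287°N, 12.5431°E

P→B; Q→B; R→A; S→A; T→A

P at 40.9736°N, 12.1071°E:
  A: 25.7740 km
  B: 6.6472 km
  C: 43.8068 km
  → nearest: B (6.6472 km)
Q at 41.1535°N, 12.1346°E:
  A: 24.0837 km
  B: 13.8933 km
  C: 54.0551 km
  → nearest: B (13.8933 km)
R at 41.0892°N, 12.4422°E:
  A: 5.3961 km
  B: 29.9343 km
  C: 34.1470 km
  → nearest: A (5.3961 km)
S at 41.1257°N, 12.4356°E:
  A: 8.2929 km
  B: 30.5238 km
  C: 38.1783 km
  → nearest: A (8.2929 km)
T at 41.0287°N, 12.5431°E:
  A: 13.1198 km
  B: 37.7453 km
  C: 25.6924 km
  → nearest: A (13.1198 km)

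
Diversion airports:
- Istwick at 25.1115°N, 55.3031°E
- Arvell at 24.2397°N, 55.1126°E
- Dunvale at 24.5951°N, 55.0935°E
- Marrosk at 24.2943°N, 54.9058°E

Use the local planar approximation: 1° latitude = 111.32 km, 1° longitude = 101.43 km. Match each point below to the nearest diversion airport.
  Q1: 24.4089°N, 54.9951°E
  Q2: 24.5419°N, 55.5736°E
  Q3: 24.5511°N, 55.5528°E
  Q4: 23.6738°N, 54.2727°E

Q1 at 24.4089°N, 54.9951°E:
  Istwick: √((0.7026·111.32)² + (0.3080·101.43)²) = √(6117.340945 + 975.965091) = 84.2218 km
  Arvell: √((-0.1692·111.32)² + (0.1175·101.43)²) = √(354.770184 + 142.039320) = 22.2892 km
  Dunvale: √((0.1862·111.32)² + (0.0984·101.43)²) = √(429.641030 + 99.614612) = 23.0056 km
  Marrosk: √((-0.1146·111.32)² + (-0.0893·101.43)²) = √(162.747989 + 82.041911) = 15.6458 km
  → nearest: Marrosk (15.6458 km)
Q2 at 24.5419°N, 55.5736°E:
  Istwick: √((0.5696·111.32)² + (-0.2705·101.43)²) = √(4020.558232 + 752.778817) = 69.0893 km
  Arvell: √((-0.3022·111.32)² + (-0.4610·101.43)²) = √(1131.710422 + 2186.425590) = 57.6033 km
  Dunvale: √((0.0532·111.32)² + (-0.4801·101.43)²) = √(35.072737 + 2371.353300) = 49.0553 km
  Marrosk: √((-0.2476·111.32)² + (-0.6678·101.43)²) = √(759.709708 + 4588.023993) = 73.1282 km
  → nearest: Dunvale (49.0553 km)
Q3 at 24.5511°N, 55.5528°E:
  Istwick: √((0.5604·111.32)² + (-0.2497·101.43)²) = √(3891.729519 + 641.460525) = 67.3290 km
  Arvell: √((-0.3114·111.32)² + (-0.4402·101.43)²) = √(1201.665553 + 1993.576600) = 56.5265 km
  Dunvale: √((0.0440·111.32)² + (-0.4593·101.43)²) = √(23.991188 + 2170.329841) = 46.8436 km
  Marrosk: √((-0.2568·111.32)² + (-0.6470·101.43)²) = √(817.215197 + 4306.668188) = 71.5813 km
  → nearest: Dunvale (46.8436 km)
Q4 at 23.6738°N, 54.2727°E:
  Istwick: √((1.4377·111.32)² + (1.0304·101.43)²) = √(25614.326484 + 10923.065829) = 191.1476 km
  Arvell: √((0.5659·111.32)² + (0.8399·101.43)²) = √(3968.494504 + 7257.516193) = 105.9529 km
  Dunvale: √((0.9213·111.32)² + (0.8208·101.43)²) = √(10518.372275 + 6931.185890) = 132.0968 km
  Marrosk: √((0.6205·111.32)² + (0.6331·101.43)²) = √(4771.225765 + 4123.608992) = 94.3124 km
  → nearest: Marrosk (94.3124 km)

Q1→Marrosk; Q2→Dunvale; Q3→Dunvale; Q4→Marrosk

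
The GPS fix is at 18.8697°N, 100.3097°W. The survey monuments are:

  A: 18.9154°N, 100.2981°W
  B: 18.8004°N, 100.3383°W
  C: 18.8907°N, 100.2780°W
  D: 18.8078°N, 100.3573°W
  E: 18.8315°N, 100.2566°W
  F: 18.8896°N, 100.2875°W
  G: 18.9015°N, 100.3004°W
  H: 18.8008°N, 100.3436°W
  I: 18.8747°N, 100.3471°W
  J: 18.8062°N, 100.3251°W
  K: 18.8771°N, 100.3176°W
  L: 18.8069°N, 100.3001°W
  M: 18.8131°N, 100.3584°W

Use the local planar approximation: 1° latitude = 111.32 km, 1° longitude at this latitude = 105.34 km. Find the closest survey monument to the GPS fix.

K

Distances from 18.8697°N, 100.3097°W:
A: √((0.0457·111.32)² + (0.0116·105.34)²) = √(25.880865 + 1.493147) = 5.2320 km
B: √((-0.0693·111.32)² + (-0.0286·105.34)²) = √(59.513140 + 9.076506) = 8.2819 km
C: √((0.0210·111.32)² + (0.0317·105.34)²) = √(5.464935 + 11.150778) = 4.0762 km
D: √((-0.0619·111.32)² + (-0.0476·105.34)²) = √(47.481857 + 25.142041) = 8.5220 km
E: √((-0.0382·111.32)² + (0.0531·105.34)²) = √(18.083110 + 31.287846) = 7.0264 km
F: √((0.0199·111.32)² + (0.0222·105.34)²) = √(4.907412 + 5.468807) = 3.2212 km
G: √((0.0318·111.32)² + (0.0093·105.34)²) = √(12.531430 + 0.959738) = 3.6730 km
H: √((-0.0689·111.32)² + (-0.0339·105.34)²) = √(58.828102 + 12.752227) = 8.4605 km
I: √((0.0050·111.32)² + (-0.0374·105.34)²) = √(0.309804 + 15.521362) = 3.9788 km
J: √((-0.0635·111.32)² + (-0.0154·105.34)²) = √(49.968216 + 2.631650) = 7.2526 km
K: √((0.0074·111.32)² + (-0.0079·105.34)²) = √(0.678594 + 0.692534) = 1.1710 km
L: √((-0.0628·111.32)² + (0.0096·105.34)²) = √(48.872627 + 1.022655) = 7.0637 km
M: √((-0.0566·111.32)² + (-0.0487·105.34)²) = √(39.698972 + 26.317495) = 8.1251 km
Minimum: K at 1.1710 km.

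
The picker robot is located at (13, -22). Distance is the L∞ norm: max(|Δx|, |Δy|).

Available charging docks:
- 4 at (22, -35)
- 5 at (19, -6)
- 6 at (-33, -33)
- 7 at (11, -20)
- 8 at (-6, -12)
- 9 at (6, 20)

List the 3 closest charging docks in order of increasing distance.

Distances from (13, -22):
4: 13
5: 16
6: 46
7: 2
8: 19
9: 42
Sorted: 7 (2) < 4 (13) < 5 (16) < 8 (19) < 9 (42) < …

7, 4, 5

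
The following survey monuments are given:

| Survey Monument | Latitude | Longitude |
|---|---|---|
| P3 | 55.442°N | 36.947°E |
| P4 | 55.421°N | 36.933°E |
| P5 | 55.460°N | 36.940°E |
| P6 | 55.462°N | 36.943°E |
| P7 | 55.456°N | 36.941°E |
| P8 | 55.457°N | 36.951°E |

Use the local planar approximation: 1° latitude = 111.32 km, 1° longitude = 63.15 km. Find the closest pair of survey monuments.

P5 and P6

Pairwise distances:
P3–P4: √((-0.021·111.32)² + (-0.014·63.15)²) = √(5.46493 + 0.78163) = 2.499 km
P3–P5: √((0.018·111.32)² + (-0.007·63.15)²) = √(4.01505 + 0.19541) = 2.052 km
P3–P6: √((0.020·111.32)² + (-0.004·63.15)²) = √(4.95686 + 0.06381) = 2.241 km
P3–P7: √((0.014·111.32)² + (-0.006·63.15)²) = √(2.42886 + 0.14357) = 1.604 km
P3–P8: √((0.015·111.32)² + (0.004·63.15)²) = √(2.78823 + 0.06381) = 1.689 km
P4–P5: √((0.039·111.32)² + (0.007·63.15)²) = √(18.84845 + 0.19541) = 4.364 km
P4–P6: √((0.041·111.32)² + (0.010·63.15)²) = √(20.83119 + 0.39879) = 4.608 km
P4–P7: √((0.035·111.32)² + (0.008·63.15)²) = √(15.18037 + 0.25523) = 3.929 km
P4–P8: √((0.036·111.32)² + (0.018·63.15)²) = √(16.06022 + 1.29209) = 4.166 km
P5–P6: √((0.002·111.32)² + (0.003·63.15)²) = √(0.04957 + 0.03589) = 0.292 km
P5–P7: √((-0.004·111.32)² + (0.001·63.15)²) = √(0.19827 + 0.00399) = 0.450 km
P5–P8: √((-0.003·111.32)² + (0.011·63.15)²) = √(0.11153 + 0.48254) = 0.771 km
P6–P7: √((-0.006·111.32)² + (-0.002·63.15)²) = √(0.44612 + 0.01595) = 0.680 km
P6–P8: √((-0.005·111.32)² + (0.008·63.15)²) = √(0.30980 + 0.25523) = 0.752 km
P7–P8: √((0.001·111.32)² + (0.010·63.15)²) = √(0.01239 + 0.39879) = 0.641 km
Closest pair: P5–P6 at 0.292 km.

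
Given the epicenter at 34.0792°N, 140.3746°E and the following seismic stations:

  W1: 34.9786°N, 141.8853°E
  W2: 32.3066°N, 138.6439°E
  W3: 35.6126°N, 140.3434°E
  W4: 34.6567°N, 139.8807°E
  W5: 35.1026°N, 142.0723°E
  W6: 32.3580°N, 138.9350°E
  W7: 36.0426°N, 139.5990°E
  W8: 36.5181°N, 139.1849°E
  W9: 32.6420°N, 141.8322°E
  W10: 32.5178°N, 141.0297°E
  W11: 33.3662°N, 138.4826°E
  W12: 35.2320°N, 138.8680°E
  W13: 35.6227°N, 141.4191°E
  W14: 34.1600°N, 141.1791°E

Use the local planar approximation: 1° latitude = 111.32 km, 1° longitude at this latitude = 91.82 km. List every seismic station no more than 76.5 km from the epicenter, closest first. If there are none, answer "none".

W14

Distances from 34.0792°N, 140.3746°E:
W1: 171.0713 km
W2: 253.3590 km
W3: 170.7221 km
W4: 78.6732 km
W5: 193.0760 km
W6: 232.7761 km
W7: 229.8752 km
W8: 292.6506 km
W9: 208.5877 km
W10: 183.9289 km
W11: 190.9964 km
W12: 188.6938 km
W13: 196.7763 km
W14: 74.4148 km
Threshold 76.5 km: W14 (74.4148 km) is within range.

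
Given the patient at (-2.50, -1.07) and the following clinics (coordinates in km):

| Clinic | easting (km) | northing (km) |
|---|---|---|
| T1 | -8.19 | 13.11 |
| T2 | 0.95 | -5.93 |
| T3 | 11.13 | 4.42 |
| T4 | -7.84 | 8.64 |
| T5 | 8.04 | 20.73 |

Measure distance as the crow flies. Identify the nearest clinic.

Distances from (-2.50, -1.07):
T1: √((-5.69)² + (14.18)²) = √(32.3761 + 201.0724) = 15.28 km
T2: √((3.45)² + (-4.86)²) = √(11.9025 + 23.6196) = 5.96 km
T3: √((13.63)² + (5.49)²) = √(185.7769 + 30.1401) = 14.69 km
T4: √((-5.34)² + (9.71)²) = √(28.5156 + 94.2841) = 11.08 km
T5: √((10.54)² + (21.80)²) = √(111.0916 + 475.2400) = 24.21 km
Minimum: T2 at 5.96 km.

T2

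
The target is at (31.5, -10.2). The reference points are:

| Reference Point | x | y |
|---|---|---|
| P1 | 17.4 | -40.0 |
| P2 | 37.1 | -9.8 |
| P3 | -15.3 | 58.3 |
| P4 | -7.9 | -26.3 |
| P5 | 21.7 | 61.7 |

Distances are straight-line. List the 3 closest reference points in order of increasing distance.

P2, P1, P4

Distances from (31.5, -10.2):
P1: 33.0
P2: 5.6
P3: 83.0
P4: 42.6
P5: 72.6
Sorted: P2 (5.6) < P1 (33.0) < P4 (42.6) < P5 (72.6) < P3 (83.0)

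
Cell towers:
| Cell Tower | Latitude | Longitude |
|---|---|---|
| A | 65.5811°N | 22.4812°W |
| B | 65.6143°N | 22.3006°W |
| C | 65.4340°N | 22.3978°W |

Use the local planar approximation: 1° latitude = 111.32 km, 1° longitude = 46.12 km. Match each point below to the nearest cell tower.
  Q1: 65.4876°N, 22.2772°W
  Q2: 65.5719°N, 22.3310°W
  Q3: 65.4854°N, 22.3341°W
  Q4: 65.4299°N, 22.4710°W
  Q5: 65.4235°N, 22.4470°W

Q1 at 65.4876°N, 22.2772°W:
  A: √((0.0935·111.32)² + (-0.2040·46.12)²) = √(108.335207 + 88.519496) = 14.0305 km
  B: √((0.1267·111.32)² + (-0.0234·46.12)²) = √(198.929699 + 1.164690) = 14.1455 km
  C: √((-0.0536·111.32)² + (-0.1206·46.12)²) = √(35.602129 + 30.936645) = 8.1571 km
  → nearest: C (8.1571 km)
Q2 at 65.5719°N, 22.3310°W:
  A: √((0.0092·111.32)² + (-0.1502·46.12)²) = √(1.048871 + 47.986432) = 7.0025 km
  B: √((0.0424·111.32)² + (0.0304·46.12)²) = √(22.278098 + 1.965739) = 4.9238 km
  C: √((-0.1379·111.32)² + (-0.0668·46.12)²) = √(235.654061 + 9.491427) = 15.6571 km
  → nearest: B (4.9238 km)
Q3 at 65.4854°N, 22.3341°W:
  A: √((0.0957·111.32)² + (-0.1471·46.12)²) = √(113.493312 + 46.026075) = 12.6301 km
  B: √((0.1289·111.32)² + (0.0335·46.12)²) = √(205.898048 + 2.387087) = 14.4321 km
  C: √((-0.0514·111.32)² + (-0.0637·46.12)²) = √(32.739545 + 8.630927) = 6.4320 km
  → nearest: C (6.4320 km)
Q4 at 65.4299°N, 22.4710°W:
  A: √((0.1512·111.32)² + (-0.0102·46.12)²) = √(283.302220 + 0.221299) = 16.8382 km
  B: √((0.1844·111.32)² + (0.1704·46.12)²) = √(421.374479 + 61.761492) = 21.9804 km
  C: √((0.0041·111.32)² + (0.0732·46.12)²) = √(0.208312 + 11.397268) = 3.4067 km
  → nearest: C (3.4067 km)
Q5 at 65.4235°N, 22.4470°W:
  A: √((0.1576·111.32)² + (-0.0342·46.12)²) = √(307.793059 + 2.487888) = 17.6148 km
  B: √((0.1908·111.32)² + (0.1464·46.12)²) = √(451.131483 + 45.589072) = 22.2872 km
  C: √((0.0105·111.32)² + (0.0492·46.12)²) = √(1.366234 + 5.148833) = 2.5525 km
  → nearest: C (2.5525 km)

Q1→C; Q2→B; Q3→C; Q4→C; Q5→C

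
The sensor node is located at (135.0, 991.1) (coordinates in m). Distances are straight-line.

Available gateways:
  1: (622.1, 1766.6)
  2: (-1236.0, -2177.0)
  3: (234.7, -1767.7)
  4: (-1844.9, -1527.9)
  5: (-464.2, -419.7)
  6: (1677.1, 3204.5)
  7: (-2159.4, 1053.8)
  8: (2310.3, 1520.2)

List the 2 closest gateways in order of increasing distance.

1, 5

Distances from (135.0, 991.1):
1: √((487.1)² + (775.5)²) = √(237266.410 + 601400.250) = 915.8 m
2: √((-1371.0)² + (-3168.1)²) = √(1879641.000 + 10036857.610) = 3452.0 m
3: √((99.7)² + (-2758.8)²) = √(9940.090 + 7610977.440) = 2760.6 m
4: √((-1979.9)² + (-2519.0)²) = √(3920004.010 + 6345361.000) = 3204.0 m
5: √((-599.2)² + (-1410.8)²) = √(359040.640 + 1990356.640) = 1532.8 m
6: √((1542.1)² + (2213.4)²) = √(2378072.410 + 4899139.560) = 2697.6 m
7: √((-2294.4)² + (62.7)²) = √(5264271.360 + 3931.290) = 2295.3 m
8: √((2175.3)² + (529.1)²) = √(4731930.090 + 279946.810) = 2238.7 m
Sorted: 1 (915.8 m) < 5 (1532.8 m) < 8 (2238.7 m) < 7 (2295.3 m) < …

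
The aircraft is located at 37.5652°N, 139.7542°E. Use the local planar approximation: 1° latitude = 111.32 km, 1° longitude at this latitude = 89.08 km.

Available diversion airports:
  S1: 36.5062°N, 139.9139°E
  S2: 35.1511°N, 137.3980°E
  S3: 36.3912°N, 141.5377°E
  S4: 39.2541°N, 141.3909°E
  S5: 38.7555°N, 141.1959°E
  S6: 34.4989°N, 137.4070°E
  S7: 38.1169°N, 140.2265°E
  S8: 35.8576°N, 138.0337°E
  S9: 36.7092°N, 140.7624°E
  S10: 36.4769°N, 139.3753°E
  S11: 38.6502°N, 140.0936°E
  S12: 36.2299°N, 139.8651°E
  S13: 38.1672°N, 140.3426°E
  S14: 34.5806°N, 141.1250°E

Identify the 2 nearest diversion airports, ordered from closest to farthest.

Distances from 37.5652°N, 139.7542°E:
S1: √((-1.0590·111.32)² + (0.1597·89.08)²) = √(13897.552251 + 202.381238) = 118.7431 km
S2: √((-2.4141·111.32)² + (-2.3562·89.08)²) = √(72219.904103 + 44053.936355) = 340.9895 km
S3: √((-1.1740·111.32)² + (1.7835·89.08)²) = √(17079.792459 + 25241.005071) = 205.7202 km
S4: √((1.6889·111.32)² + (1.6367·89.08)²) = √(35347.138918 + 21256.834025) = 237.9159 km
S5: √((1.1903·111.32)² + (1.4417·89.08)²) = √(17557.361958 + 16493.400834) = 184.5285 km
S6: √((-3.0663·111.32)² + (-2.3472·89.08)²) = √(116513.347863 + 43718.032614) = 400.2891 km
S7: √((0.5517·111.32)² + (0.4723·89.08)²) = √(3771.832196 + 1770.093910) = 74.4441 km
S8: √((-1.7076·111.32)² + (-1.7205·89.08)²) = √(36134.220266 + 23489.283557) = 244.1792 km
S9: √((-0.8560·111.32)² + (1.0082·89.08)²) = √(9080.168854 + 8065.918007) = 130.9431 km
S10: √((-1.0883·111.32)² + (-0.3789·89.08)²) = √(14677.214919 + 1139.225316) = 125.7634 km
S11: √((1.0850·111.32)² + (0.3394·89.08)²) = √(14588.339837 + 914.079760) = 124.5087 km
S12: √((-1.3353·111.32)² + (0.1109·89.08)²) = √(22095.513210 + 97.594088) = 148.9735 km
S13: √((0.6020·111.32)² + (0.5884·89.08)²) = √(4490.961974 + 2747.297841) = 85.0780 km
S14: √((-2.9846·111.32)² + (1.3708·89.08)²) = √(110387.186563 + 14911.063107) = 353.9749 km
Sorted: S7 (74.4441 km) < S13 (85.0780 km) < S1 (118.7431 km) < S11 (124.5087 km) < …

S7, S13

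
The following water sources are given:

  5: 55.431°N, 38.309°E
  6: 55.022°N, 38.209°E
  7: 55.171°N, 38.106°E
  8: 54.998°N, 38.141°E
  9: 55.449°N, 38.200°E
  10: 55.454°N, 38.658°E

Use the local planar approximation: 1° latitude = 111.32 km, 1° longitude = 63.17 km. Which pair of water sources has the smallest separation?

Pairwise distances:
6–8: 5.059 km
5–9: 7.171 km
6–7: 17.817 km
7–8: 19.385 km
5–10: 22.195 km
9–10: 28.937 km
7–9: 31.511 km
5–7: 31.657 km
5–6: 45.966 km
7–10: 46.993 km
6–9: 47.537 km
5–8: 49.356 km
8–9: 50.343 km
6–10: 55.831 km
8–10: 60.360 km
Closest pair: 6–8 at 5.059 km.

6 and 8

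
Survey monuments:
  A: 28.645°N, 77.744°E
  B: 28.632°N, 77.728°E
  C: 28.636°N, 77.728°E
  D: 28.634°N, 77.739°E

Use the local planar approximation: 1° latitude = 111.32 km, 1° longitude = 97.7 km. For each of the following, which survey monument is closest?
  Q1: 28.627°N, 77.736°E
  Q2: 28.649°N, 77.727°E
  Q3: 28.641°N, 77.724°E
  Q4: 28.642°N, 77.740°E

Q1→D; Q2→C; Q3→C; Q4→A

Q1 at 28.627°N, 77.736°E:
  A: 2.151 km
  B: 0.960 km
  C: 1.271 km
  D: 0.833 km
  → nearest: D (0.833 km)
Q2 at 28.649°N, 77.727°E:
  A: 1.720 km
  B: 1.895 km
  C: 1.450 km
  D: 2.040 km
  → nearest: C (1.450 km)
Q3 at 28.641°N, 77.724°E:
  A: 2.004 km
  B: 1.075 km
  C: 0.680 km
  D: 1.660 km
  → nearest: C (0.680 km)
Q4 at 28.642°N, 77.740°E:
  A: 0.514 km
  B: 1.617 km
  C: 1.349 km
  D: 0.896 km
  → nearest: A (0.514 km)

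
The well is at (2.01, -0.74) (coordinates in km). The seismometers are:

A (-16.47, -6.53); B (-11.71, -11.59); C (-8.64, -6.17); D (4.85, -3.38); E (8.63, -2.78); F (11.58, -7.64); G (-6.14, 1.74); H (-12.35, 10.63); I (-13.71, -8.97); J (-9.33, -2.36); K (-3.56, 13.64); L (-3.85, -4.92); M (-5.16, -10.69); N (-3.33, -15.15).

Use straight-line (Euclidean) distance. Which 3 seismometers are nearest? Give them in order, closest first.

Distances from (2.01, -0.74):
A: √((-18.48)² + (-5.79)²) = √(341.5104 + 33.5241) = 19.37 km
B: √((-13.72)² + (-10.85)²) = √(188.2384 + 117.7225) = 17.49 km
C: √((-10.65)² + (-5.43)²) = √(113.4225 + 29.4849) = 11.95 km
D: √((2.84)² + (-2.64)²) = √(8.0656 + 6.9696) = 3.88 km
E: √((6.62)² + (-2.04)²) = √(43.8244 + 4.1616) = 6.93 km
F: √((9.57)² + (-6.90)²) = √(91.5849 + 47.6100) = 11.80 km
G: √((-8.15)² + (2.48)²) = √(66.4225 + 6.1504) = 8.52 km
H: √((-14.36)² + (11.37)²) = √(206.2096 + 129.2769) = 18.32 km
I: √((-15.72)² + (-8.23)²) = √(247.1184 + 67.7329) = 17.74 km
J: √((-11.34)² + (-1.62)²) = √(128.5956 + 2.6244) = 11.46 km
K: √((-5.57)² + (14.38)²) = √(31.0249 + 206.7844) = 15.42 km
L: √((-5.86)² + (-4.18)²) = √(34.3396 + 17.4724) = 7.20 km
M: √((-7.17)² + (-9.95)²) = √(51.4089 + 99.0025) = 12.26 km
N: √((-5.34)² + (-14.41)²) = √(28.5156 + 207.6481) = 15.37 km
Sorted: D (3.88 km) < E (6.93 km) < L (7.20 km) < G (8.52 km) < J (11.46 km) < …

D, E, L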